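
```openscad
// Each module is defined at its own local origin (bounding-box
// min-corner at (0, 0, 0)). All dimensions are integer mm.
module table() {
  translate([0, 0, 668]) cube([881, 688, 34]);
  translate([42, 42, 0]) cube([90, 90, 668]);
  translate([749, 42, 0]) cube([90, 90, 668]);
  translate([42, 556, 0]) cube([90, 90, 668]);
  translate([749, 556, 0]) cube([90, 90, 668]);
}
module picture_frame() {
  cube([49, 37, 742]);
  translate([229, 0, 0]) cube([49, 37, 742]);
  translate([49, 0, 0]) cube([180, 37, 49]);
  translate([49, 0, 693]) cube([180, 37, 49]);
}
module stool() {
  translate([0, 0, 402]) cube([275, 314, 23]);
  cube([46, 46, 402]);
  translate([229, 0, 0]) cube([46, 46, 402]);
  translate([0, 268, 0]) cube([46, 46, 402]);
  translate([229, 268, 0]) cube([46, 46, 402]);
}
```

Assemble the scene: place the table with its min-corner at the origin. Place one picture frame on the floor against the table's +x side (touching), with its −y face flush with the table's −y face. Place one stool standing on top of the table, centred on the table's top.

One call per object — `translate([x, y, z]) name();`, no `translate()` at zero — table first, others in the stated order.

table();
translate([881, 0, 0]) picture_frame();
translate([303, 187, 702]) stool();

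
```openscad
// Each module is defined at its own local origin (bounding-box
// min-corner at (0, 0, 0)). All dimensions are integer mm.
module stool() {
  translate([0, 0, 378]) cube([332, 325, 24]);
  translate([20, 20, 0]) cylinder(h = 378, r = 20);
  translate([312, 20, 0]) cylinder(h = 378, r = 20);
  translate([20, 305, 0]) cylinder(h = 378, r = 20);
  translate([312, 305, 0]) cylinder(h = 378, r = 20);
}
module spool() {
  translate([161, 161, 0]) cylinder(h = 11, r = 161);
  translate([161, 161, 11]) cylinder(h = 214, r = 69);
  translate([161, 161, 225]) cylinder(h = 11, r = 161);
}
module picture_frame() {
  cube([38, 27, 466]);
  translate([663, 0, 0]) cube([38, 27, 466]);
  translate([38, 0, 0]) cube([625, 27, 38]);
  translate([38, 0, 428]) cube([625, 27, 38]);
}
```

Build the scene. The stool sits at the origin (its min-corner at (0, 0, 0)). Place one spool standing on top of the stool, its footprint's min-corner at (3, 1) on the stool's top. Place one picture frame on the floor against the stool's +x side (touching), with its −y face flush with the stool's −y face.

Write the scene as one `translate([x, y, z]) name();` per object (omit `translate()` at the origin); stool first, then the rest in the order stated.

stool();
translate([3, 1, 402]) spool();
translate([332, 0, 0]) picture_frame();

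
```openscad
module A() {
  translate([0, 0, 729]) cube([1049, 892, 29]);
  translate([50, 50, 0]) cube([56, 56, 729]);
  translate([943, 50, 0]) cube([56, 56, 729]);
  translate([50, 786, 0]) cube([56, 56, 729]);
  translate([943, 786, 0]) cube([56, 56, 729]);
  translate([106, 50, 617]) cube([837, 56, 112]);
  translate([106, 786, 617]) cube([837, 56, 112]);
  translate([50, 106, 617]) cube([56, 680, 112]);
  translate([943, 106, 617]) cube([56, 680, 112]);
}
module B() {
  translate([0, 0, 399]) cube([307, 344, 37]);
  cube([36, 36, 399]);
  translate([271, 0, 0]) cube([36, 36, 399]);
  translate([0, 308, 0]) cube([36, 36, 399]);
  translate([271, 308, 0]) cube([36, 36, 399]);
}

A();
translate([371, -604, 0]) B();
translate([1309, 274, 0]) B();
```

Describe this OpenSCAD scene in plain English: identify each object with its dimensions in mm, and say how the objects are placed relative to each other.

A is a rectangular dining table. The top is 1049×892×29 mm with its upper surface at z = 758 mm. It stands on four 56×56 mm square legs, each inset 50 mm from the nearest pair of top edges, running from the floor to the underside of the top. Four apron rails, 56 mm thick and 112 mm tall, run between adjacent legs with their top edges flush with the underside of the top and their outer faces flush with the legs' outer faces.

B is a simple wooden stool: a rectangular seat 307 mm (x) by 344 mm (y), 37 mm thick, top face at z = 436 mm, on four square legs, each 36×36 mm in cross-section. The legs rest on z = 0, each flush with a corner of the seat.

Two stools sit around the table at the −y, +x sides.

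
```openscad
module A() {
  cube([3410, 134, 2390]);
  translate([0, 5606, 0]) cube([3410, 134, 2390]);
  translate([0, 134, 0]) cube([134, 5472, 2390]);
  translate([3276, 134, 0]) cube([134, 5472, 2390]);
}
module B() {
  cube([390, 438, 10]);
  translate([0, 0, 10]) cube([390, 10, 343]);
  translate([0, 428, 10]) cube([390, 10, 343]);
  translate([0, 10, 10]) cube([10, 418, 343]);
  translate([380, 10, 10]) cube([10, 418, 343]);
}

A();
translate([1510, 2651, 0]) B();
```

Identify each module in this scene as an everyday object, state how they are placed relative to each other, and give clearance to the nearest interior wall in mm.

Clearances: x = 1376, y = 2517; minimum 1376 mm.

A is a house frame. B is an open box. The open box sits inside the house frame, centred. The clearance to the nearest interior wall is 1376 mm.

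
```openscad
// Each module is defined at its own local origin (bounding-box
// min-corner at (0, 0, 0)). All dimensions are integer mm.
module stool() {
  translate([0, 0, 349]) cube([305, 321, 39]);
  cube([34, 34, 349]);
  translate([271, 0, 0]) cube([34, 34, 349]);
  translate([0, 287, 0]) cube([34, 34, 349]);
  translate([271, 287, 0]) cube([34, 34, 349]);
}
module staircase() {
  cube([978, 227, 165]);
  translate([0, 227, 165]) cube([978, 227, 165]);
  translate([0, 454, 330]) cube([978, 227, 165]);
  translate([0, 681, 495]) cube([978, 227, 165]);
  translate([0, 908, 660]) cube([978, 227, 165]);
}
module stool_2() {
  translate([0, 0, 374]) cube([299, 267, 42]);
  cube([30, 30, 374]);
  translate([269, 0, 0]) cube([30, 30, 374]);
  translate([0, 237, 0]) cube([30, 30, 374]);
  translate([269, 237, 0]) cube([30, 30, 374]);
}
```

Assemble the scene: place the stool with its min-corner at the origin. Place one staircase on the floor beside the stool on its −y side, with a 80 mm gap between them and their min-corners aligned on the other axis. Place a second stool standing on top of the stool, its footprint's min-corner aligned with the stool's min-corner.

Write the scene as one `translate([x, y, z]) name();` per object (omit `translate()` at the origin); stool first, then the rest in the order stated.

stool();
translate([0, -1215, 0]) staircase();
translate([0, 0, 388]) stool_2();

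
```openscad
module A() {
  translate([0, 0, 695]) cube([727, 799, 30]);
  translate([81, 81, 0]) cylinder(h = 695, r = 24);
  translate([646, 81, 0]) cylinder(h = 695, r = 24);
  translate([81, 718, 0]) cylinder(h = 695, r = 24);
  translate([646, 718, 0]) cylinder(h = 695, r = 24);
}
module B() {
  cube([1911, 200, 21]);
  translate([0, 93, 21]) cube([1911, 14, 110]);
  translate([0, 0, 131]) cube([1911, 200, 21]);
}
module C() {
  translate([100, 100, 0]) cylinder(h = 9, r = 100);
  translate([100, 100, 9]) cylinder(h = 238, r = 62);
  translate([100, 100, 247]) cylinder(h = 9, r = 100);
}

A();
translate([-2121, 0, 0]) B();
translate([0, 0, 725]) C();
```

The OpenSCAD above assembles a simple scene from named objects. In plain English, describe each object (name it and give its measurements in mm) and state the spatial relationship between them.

A is a table: top 727 mm (x) × 799 mm (y), 30 mm thick, upper face at z = 725 mm, on four round legs of 48 mm diameter, each leg's bounding box inset 57 mm from the nearest pair of top edges, running from z = 0 to the bottom of the top.

B is an I-beam lying along x, 1911 mm long. Overall section height 152 mm. Two flanges 200 mm wide (y) and 21 mm thick, one on the floor and one at the top; a web 14 mm thick runs between them, centred on the flange width.

C is a spool: two coaxial disc flanges of radius 100 mm and thickness 9 mm, joined by a core cylinder of radius 62 mm and height 238 mm. The lower flange rests on z = 0 and the three cylinders share a vertical axis.

The I-beam is on the floor beside the table on its −x side. The spool is on top of the table.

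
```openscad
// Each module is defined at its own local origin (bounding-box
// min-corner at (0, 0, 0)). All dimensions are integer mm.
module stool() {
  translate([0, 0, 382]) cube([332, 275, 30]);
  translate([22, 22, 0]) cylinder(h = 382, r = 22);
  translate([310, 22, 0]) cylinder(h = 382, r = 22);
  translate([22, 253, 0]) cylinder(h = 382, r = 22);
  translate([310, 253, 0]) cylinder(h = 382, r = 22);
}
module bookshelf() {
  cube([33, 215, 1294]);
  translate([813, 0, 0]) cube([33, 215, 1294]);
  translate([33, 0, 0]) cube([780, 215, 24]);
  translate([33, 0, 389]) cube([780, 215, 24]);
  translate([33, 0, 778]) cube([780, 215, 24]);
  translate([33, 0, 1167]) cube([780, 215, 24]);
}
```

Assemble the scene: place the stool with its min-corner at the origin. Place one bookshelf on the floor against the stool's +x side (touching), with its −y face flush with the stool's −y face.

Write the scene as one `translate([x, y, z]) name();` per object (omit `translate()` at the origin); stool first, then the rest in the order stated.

stool();
translate([332, 0, 0]) bookshelf();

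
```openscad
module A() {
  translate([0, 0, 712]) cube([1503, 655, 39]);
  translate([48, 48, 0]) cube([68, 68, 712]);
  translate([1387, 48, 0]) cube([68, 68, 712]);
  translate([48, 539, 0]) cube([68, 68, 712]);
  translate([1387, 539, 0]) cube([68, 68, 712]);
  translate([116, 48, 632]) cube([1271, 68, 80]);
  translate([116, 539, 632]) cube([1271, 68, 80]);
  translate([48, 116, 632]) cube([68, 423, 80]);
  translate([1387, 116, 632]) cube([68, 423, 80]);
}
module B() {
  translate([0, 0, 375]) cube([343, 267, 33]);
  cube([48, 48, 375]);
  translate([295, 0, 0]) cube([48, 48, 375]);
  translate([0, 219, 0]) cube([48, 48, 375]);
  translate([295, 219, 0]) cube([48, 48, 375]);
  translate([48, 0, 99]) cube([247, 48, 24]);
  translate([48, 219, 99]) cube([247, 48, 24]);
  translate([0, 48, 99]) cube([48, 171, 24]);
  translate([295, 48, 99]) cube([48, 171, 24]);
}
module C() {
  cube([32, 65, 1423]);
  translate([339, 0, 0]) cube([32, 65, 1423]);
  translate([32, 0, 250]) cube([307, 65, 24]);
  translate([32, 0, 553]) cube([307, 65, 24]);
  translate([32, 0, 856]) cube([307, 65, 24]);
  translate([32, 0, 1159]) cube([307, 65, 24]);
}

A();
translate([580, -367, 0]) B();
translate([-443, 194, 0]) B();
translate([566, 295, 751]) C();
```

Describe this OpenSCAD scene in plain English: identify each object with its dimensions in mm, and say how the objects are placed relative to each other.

A is a rectangular dining table. The top is 1503×655×39 mm with its upper surface at z = 751 mm. It stands on four 68×68 mm square legs, each inset 48 mm from the nearest pair of top edges, running from the floor to the underside of the top. Four apron rails, 68 mm thick and 80 mm tall, run between adjacent legs with their top edges flush with the underside of the top and their outer faces flush with the legs' outer faces.

B is a four-legged stool. The seat is 343×267 mm, 33 mm thick, top at z = 408 mm. It stands on four square legs, each 48×48 mm in cross-section, from z = 0 to the seat underside, each flush with a corner of the seat. Four stretchers, 48 mm wide and 24 mm tall, connect adjacent legs with their undersides at z = 99 mm, each running between the inner faces of the legs it joins and aligned with the legs' outer faces on the other axis.

C is a straight ladder. Two 32×65 mm vertical rails, 1423 mm tall, stand 371 mm apart (outside-to-outside) with their front faces coplanar on the −y side. 4 rungs, each 65 mm deep and 24 mm tall, span between the inner faces of the rails, front faces flush with the rails. The lowest rung's underside is at z = 250 mm and rungs are spaced 303 mm apart (underside to underside).

Two stools sit around the table at the −y, −x sides. The ladder is on top of the table, centred.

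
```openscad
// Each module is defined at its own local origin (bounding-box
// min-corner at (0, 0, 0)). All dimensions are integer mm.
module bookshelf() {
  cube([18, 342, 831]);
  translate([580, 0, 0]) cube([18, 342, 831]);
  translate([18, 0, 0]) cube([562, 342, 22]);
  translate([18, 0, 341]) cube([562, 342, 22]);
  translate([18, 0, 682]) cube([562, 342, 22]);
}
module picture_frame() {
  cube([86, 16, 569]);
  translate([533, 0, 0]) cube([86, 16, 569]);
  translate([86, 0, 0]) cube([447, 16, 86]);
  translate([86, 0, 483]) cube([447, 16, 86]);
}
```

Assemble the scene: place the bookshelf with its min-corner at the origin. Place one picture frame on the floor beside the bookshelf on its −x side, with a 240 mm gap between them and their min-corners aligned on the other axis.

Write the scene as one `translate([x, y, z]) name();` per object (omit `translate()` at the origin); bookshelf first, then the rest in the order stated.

bookshelf();
translate([-859, 0, 0]) picture_frame();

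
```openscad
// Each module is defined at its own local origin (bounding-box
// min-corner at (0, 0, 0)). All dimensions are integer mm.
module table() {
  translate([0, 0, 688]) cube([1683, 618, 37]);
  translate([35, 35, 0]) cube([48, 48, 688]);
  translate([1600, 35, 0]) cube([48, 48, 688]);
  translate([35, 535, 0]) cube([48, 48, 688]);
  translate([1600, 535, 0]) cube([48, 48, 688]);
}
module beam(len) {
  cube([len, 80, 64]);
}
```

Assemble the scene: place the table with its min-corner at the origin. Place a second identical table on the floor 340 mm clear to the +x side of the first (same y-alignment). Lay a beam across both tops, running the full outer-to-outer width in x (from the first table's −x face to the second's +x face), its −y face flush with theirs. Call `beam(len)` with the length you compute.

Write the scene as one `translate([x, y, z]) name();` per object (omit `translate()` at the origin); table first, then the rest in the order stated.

table();
translate([2023, 0, 0]) table();
translate([0, 0, 725]) beam(3706);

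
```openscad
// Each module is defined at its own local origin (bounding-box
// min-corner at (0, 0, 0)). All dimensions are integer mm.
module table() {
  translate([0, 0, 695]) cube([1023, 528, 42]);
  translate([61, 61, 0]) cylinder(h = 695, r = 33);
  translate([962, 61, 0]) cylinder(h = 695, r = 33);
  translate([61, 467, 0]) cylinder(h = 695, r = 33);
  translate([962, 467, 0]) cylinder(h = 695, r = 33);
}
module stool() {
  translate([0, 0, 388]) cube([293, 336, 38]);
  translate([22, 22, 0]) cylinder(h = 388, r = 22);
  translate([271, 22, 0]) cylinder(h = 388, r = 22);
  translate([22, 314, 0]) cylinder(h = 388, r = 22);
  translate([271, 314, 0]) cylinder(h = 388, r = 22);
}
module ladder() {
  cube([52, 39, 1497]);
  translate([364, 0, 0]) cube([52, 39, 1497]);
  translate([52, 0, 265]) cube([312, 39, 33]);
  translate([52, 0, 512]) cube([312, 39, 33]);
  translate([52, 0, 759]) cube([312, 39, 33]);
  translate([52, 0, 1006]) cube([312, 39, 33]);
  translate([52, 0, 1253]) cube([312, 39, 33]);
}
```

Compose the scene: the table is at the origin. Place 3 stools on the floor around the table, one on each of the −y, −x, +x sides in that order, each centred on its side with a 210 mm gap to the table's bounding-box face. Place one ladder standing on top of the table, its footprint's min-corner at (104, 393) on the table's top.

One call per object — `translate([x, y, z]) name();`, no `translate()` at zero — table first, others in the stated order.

table();
translate([365, -546, 0]) stool();
translate([-503, 96, 0]) stool();
translate([1233, 96, 0]) stool();
translate([104, 393, 737]) ladder();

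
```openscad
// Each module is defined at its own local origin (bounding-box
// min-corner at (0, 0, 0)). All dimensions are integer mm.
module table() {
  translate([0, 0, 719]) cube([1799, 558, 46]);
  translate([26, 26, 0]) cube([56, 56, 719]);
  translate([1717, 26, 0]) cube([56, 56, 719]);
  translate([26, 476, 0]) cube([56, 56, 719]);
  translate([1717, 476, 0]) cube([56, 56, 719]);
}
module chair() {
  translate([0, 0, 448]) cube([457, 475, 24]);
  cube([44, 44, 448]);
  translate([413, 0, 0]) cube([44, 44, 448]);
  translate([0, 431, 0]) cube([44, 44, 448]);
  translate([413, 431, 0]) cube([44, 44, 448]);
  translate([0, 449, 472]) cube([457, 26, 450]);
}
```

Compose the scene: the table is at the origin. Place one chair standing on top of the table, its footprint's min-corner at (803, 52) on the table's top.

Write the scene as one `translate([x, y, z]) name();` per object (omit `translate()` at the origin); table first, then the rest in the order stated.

table();
translate([803, 52, 765]) chair();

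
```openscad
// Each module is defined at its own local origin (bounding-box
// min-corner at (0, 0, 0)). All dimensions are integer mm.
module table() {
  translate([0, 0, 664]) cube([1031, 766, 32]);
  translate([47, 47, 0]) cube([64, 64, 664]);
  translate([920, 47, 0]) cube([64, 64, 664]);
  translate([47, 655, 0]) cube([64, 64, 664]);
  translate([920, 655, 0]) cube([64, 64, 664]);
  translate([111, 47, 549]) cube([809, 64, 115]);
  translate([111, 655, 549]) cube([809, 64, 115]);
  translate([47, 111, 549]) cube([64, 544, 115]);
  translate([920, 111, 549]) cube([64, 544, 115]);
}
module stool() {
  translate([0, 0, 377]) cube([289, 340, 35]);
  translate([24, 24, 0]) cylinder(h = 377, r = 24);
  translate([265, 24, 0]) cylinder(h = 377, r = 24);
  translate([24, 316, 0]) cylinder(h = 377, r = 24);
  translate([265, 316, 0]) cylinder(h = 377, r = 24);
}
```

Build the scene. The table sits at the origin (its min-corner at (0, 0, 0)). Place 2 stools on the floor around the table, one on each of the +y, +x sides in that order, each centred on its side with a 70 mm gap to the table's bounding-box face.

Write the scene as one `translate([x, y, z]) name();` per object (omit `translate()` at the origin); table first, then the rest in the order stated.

table();
translate([371, 836, 0]) stool();
translate([1101, 213, 0]) stool();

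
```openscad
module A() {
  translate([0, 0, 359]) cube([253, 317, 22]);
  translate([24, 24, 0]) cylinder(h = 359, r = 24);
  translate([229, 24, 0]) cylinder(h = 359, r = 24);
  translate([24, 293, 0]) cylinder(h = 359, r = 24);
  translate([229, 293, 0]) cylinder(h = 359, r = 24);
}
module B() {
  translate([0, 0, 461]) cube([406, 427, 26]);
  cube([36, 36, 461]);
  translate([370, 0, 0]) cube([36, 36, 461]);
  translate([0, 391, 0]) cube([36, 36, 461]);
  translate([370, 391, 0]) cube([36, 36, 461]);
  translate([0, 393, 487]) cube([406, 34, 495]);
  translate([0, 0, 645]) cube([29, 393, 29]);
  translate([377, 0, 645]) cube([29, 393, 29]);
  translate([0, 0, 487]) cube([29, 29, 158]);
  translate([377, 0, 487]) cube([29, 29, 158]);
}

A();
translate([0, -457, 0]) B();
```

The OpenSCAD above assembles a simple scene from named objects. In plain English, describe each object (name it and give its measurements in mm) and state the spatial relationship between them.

A is a simple wooden stool: a rectangular seat 253 mm (x) by 317 mm (y), 22 mm thick, top face at z = 381 mm, on four round legs, each 48 mm in diameter. The legs rest on z = 0, each leg's axis is inset half a diameter from the nearest pair of seat edges (so the leg's bounding box is flush with the corner).

B is a chair: 406×427 mm seat, 26 mm thick, top at z = 487 mm, on four 36 mm square corner legs flush with the seat edges. A 34 mm thick backrest slab spans the full seat width, extending 495 mm above the seat top, its back face flush with the seat's +y edge. Two armrests of 29×29 mm section run along each side from the seat's front edge to the front of the backrest, top faces 187 mm above the seat top and outer faces flush with the seat's x-edges; a 29×29 mm post under the front of each armrest stands on the seat at the front corner.

The chair is on the floor beside the stool on its −y side.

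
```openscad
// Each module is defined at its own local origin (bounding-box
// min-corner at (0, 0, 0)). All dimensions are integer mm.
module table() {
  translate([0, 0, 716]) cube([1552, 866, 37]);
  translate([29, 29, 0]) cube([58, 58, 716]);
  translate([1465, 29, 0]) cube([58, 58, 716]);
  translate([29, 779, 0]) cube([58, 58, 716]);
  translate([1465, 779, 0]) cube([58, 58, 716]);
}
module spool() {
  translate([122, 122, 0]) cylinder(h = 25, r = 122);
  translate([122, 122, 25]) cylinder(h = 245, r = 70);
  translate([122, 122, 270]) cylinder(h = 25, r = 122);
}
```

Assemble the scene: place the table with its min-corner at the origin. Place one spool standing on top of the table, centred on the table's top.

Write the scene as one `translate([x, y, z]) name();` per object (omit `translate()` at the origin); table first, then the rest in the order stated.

table();
translate([654, 311, 753]) spool();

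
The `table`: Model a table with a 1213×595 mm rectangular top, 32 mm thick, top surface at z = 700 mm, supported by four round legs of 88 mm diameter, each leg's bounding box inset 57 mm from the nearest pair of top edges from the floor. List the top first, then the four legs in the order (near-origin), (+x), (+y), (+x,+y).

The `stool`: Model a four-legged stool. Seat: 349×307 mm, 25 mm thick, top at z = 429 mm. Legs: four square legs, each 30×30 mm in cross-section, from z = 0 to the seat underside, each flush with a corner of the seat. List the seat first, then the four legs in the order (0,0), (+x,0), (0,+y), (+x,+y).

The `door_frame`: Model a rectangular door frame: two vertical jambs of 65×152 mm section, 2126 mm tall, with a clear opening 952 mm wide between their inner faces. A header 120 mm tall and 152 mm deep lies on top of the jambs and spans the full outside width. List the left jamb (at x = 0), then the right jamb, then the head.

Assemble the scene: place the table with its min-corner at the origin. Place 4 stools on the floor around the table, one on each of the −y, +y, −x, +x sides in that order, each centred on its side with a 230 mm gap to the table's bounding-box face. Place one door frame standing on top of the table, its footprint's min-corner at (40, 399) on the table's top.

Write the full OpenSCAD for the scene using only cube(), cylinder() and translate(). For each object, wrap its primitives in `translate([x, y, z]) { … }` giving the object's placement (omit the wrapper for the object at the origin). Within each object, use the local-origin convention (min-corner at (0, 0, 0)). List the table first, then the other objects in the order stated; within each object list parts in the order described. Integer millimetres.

translate([0, 0, 668]) cube([1213, 595, 32]);
translate([101, 101, 0]) cylinder(h = 668, r = 44);
translate([1112, 101, 0]) cylinder(h = 668, r = 44);
translate([101, 494, 0]) cylinder(h = 668, r = 44);
translate([1112, 494, 0]) cylinder(h = 668, r = 44);
translate([432, -537, 0]) {
  translate([0, 0, 404]) cube([349, 307, 25]);
  cube([30, 30, 404]);
  translate([319, 0, 0]) cube([30, 30, 404]);
  translate([0, 277, 0]) cube([30, 30, 404]);
  translate([319, 277, 0]) cube([30, 30, 404]);
}
translate([432, 825, 0]) {
  translate([0, 0, 404]) cube([349, 307, 25]);
  cube([30, 30, 404]);
  translate([319, 0, 0]) cube([30, 30, 404]);
  translate([0, 277, 0]) cube([30, 30, 404]);
  translate([319, 277, 0]) cube([30, 30, 404]);
}
translate([-579, 144, 0]) {
  translate([0, 0, 404]) cube([349, 307, 25]);
  cube([30, 30, 404]);
  translate([319, 0, 0]) cube([30, 30, 404]);
  translate([0, 277, 0]) cube([30, 30, 404]);
  translate([319, 277, 0]) cube([30, 30, 404]);
}
translate([1443, 144, 0]) {
  translate([0, 0, 404]) cube([349, 307, 25]);
  cube([30, 30, 404]);
  translate([319, 0, 0]) cube([30, 30, 404]);
  translate([0, 277, 0]) cube([30, 30, 404]);
  translate([319, 277, 0]) cube([30, 30, 404]);
}
translate([40, 399, 700]) {
  cube([65, 152, 2126]);
  translate([1017, 0, 0]) cube([65, 152, 2126]);
  translate([0, 0, 2126]) cube([1082, 152, 120]);
}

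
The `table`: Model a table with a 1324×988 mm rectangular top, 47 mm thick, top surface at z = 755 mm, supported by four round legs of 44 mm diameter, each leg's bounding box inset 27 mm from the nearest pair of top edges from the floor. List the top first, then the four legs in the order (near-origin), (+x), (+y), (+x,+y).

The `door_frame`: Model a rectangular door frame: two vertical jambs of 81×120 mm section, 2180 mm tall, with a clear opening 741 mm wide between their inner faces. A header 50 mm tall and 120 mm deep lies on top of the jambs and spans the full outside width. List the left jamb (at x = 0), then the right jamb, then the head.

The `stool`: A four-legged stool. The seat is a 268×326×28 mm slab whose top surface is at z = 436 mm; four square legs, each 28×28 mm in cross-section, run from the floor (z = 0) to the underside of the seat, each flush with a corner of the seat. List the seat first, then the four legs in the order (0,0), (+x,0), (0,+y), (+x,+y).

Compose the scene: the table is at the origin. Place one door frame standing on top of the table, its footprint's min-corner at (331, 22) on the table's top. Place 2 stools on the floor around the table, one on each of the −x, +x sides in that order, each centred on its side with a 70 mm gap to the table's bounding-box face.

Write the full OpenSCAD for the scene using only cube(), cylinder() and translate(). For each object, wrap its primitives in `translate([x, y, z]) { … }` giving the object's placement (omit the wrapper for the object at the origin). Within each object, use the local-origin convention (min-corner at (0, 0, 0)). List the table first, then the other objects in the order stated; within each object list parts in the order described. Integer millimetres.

translate([0, 0, 708]) cube([1324, 988, 47]);
translate([49, 49, 0]) cylinder(h = 708, r = 22);
translate([1275, 49, 0]) cylinder(h = 708, r = 22);
translate([49, 939, 0]) cylinder(h = 708, r = 22);
translate([1275, 939, 0]) cylinder(h = 708, r = 22);
translate([331, 22, 755]) {
  cube([81, 120, 2180]);
  translate([822, 0, 0]) cube([81, 120, 2180]);
  translate([0, 0, 2180]) cube([903, 120, 50]);
}
translate([-338, 331, 0]) {
  translate([0, 0, 408]) cube([268, 326, 28]);
  cube([28, 28, 408]);
  translate([240, 0, 0]) cube([28, 28, 408]);
  translate([0, 298, 0]) cube([28, 28, 408]);
  translate([240, 298, 0]) cube([28, 28, 408]);
}
translate([1394, 331, 0]) {
  translate([0, 0, 408]) cube([268, 326, 28]);
  cube([28, 28, 408]);
  translate([240, 0, 0]) cube([28, 28, 408]);
  translate([0, 298, 0]) cube([28, 28, 408]);
  translate([240, 298, 0]) cube([28, 28, 408]);
}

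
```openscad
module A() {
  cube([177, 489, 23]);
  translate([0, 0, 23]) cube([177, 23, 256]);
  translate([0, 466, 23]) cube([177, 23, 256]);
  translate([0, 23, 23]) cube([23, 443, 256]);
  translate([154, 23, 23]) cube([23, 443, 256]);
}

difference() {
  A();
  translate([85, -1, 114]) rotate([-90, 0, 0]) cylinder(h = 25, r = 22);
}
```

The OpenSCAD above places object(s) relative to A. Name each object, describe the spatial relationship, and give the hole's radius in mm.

A is an open box. The open box has a circular hole through its front wall. The hole's radius is 22 mm.

The subtracted cylinder has r = 22 mm.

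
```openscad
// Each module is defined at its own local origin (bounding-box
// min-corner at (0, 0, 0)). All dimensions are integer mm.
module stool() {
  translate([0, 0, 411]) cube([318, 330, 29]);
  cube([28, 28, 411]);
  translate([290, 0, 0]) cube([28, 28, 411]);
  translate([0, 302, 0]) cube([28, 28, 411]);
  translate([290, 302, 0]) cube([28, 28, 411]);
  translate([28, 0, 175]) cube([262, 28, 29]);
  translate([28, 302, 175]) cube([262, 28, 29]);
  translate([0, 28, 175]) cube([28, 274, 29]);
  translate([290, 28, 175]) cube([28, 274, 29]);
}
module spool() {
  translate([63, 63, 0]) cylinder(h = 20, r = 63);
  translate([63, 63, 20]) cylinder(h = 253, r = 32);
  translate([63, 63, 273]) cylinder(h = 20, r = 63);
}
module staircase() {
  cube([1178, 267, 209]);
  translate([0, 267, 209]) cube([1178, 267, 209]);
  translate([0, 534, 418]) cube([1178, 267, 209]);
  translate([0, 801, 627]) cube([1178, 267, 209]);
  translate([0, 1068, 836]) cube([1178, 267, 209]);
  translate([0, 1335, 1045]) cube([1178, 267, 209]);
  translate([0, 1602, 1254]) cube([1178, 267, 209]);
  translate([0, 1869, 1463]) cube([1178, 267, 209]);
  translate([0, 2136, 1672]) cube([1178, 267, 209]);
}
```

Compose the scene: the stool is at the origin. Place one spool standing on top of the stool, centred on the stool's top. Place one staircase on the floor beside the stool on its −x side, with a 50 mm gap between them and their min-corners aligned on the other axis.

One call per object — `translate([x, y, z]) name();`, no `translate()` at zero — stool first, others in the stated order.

stool();
translate([96, 102, 440]) spool();
translate([-1228, 0, 0]) staircase();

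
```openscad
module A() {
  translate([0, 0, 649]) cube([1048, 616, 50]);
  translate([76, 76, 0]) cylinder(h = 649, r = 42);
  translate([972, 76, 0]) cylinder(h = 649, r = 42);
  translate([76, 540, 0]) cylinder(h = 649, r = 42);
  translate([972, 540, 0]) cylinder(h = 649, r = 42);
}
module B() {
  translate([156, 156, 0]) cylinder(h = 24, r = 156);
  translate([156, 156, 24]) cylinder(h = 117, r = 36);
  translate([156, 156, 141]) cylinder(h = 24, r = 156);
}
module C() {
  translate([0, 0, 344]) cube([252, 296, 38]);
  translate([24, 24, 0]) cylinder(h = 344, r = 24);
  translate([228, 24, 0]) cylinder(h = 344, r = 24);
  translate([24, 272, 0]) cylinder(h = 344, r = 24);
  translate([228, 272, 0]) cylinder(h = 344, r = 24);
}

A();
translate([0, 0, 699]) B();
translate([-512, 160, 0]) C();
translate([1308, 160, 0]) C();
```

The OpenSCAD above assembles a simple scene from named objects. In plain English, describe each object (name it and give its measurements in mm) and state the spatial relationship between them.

A is a table with a 1048×616 mm rectangular top, 50 mm thick, top surface at z = 699 mm, supported by four round legs of 84 mm diameter, each leg's bounding box inset 34 mm from the nearest pair of top edges, running from the floor.

B is a spool: two coaxial disc flanges of radius 156 mm and thickness 24 mm, joined by a core cylinder of radius 36 mm and height 117 mm. The lower flange rests on z = 0 and the three cylinders share a vertical axis.

C is a four-legged stool. The seat is 252×296 mm, 38 mm thick, top at z = 382 mm. It stands on four round legs, each 48 mm in diameter, from z = 0 to the seat underside, each leg's axis is inset half a diameter from the nearest pair of seat edges (so the leg's bounding box is flush with the corner).

The spool is on top of the table. Two stools sit around the table at the −x, +x sides.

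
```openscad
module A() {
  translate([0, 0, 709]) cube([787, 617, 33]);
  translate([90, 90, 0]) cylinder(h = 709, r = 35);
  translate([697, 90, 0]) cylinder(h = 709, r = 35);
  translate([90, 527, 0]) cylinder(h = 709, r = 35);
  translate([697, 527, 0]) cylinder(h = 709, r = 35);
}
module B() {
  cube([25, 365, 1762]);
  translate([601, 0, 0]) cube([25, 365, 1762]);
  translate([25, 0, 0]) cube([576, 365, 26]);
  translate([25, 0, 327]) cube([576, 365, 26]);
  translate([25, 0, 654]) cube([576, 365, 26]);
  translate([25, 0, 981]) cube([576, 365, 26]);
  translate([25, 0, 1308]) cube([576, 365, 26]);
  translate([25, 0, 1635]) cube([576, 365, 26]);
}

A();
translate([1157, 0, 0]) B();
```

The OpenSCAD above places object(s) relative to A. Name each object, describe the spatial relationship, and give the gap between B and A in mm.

A is a table. B is a bookshelf. The bookshelf is on the floor beside the table on its +x side. The gap between the bookshelf and the table is 370 mm.

The bookshelf's nearest face is 370 mm from the table's +x face.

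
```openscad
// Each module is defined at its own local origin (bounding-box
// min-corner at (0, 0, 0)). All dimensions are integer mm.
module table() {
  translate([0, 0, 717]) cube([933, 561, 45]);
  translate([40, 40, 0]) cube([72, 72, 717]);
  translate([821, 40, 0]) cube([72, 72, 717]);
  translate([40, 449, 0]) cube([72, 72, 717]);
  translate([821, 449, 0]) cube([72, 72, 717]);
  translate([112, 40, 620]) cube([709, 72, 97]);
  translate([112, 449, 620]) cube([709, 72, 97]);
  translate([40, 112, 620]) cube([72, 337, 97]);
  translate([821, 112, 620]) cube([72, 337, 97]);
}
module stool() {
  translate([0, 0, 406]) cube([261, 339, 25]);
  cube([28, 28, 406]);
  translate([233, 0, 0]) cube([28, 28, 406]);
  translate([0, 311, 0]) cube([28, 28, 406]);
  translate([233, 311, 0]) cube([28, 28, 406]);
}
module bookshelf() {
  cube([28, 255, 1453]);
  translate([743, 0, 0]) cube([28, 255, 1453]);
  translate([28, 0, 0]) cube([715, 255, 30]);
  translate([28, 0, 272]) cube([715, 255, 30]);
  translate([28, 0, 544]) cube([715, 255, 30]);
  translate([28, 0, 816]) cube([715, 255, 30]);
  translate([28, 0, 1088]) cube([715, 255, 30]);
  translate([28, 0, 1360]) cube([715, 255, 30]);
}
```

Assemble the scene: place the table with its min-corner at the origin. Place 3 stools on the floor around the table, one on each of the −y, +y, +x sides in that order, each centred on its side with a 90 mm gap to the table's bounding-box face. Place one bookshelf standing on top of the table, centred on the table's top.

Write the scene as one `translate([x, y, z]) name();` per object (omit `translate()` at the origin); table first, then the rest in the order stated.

table();
translate([336, -429, 0]) stool();
translate([336, 651, 0]) stool();
translate([1023, 111, 0]) stool();
translate([81, 153, 762]) bookshelf();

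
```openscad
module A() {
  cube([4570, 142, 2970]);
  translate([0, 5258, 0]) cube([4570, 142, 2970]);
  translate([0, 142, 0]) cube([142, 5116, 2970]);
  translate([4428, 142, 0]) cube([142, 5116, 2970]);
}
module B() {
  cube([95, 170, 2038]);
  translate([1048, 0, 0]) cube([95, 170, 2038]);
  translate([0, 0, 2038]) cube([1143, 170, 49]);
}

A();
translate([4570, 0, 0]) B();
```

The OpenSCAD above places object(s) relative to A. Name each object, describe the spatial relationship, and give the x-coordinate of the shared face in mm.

The house frame's +x face and the door frame's −x face are both at x = 4570 mm.

A is a house frame. B is a door frame. The door frame is against the house frame's +x side, with their −y faces flush. The x-coordinate of the shared face is 4570 mm.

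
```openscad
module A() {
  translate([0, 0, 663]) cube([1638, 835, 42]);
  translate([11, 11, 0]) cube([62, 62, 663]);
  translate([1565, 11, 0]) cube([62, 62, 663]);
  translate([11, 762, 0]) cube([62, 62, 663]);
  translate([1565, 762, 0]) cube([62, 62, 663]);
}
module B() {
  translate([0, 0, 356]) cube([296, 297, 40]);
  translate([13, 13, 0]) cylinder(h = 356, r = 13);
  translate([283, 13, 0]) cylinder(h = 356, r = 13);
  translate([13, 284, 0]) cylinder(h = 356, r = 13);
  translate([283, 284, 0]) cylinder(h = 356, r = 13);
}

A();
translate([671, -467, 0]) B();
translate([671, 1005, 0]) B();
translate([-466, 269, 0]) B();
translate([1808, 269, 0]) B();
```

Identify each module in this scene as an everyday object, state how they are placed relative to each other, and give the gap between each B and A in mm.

Each stool's nearest face is 170 mm from the table's bounding box.

A is a table. B is a stool. Four stools sit around the table at the −y, +y, −x, +x sides. The gap between each stool and the table is 170 mm.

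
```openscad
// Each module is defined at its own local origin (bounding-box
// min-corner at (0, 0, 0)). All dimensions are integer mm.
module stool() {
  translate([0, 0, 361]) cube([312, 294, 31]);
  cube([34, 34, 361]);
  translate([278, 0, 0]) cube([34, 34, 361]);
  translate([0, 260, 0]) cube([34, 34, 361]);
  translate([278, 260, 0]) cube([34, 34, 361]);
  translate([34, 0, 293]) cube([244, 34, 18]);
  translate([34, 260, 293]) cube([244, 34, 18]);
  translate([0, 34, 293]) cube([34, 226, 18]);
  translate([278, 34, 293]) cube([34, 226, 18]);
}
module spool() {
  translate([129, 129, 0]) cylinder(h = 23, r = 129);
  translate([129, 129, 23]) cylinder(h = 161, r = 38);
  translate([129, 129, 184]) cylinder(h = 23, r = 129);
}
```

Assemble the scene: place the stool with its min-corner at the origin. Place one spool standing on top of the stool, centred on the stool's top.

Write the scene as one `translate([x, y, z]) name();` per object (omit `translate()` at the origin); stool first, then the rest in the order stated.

stool();
translate([27, 18, 392]) spool();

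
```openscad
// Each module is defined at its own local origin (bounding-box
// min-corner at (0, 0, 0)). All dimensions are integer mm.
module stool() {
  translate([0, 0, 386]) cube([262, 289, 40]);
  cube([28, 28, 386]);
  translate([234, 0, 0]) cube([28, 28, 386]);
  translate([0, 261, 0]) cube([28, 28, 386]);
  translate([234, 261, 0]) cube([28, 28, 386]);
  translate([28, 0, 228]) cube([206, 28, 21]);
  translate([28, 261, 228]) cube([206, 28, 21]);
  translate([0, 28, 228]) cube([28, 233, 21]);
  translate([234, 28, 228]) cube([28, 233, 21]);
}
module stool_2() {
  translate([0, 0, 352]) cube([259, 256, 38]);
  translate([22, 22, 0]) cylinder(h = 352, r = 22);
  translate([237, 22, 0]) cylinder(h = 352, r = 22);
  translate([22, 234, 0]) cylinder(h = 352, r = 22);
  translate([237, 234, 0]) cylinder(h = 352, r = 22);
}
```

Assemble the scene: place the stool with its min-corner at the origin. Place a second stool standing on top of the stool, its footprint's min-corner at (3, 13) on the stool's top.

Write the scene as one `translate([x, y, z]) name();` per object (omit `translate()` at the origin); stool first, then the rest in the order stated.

stool();
translate([3, 13, 426]) stool_2();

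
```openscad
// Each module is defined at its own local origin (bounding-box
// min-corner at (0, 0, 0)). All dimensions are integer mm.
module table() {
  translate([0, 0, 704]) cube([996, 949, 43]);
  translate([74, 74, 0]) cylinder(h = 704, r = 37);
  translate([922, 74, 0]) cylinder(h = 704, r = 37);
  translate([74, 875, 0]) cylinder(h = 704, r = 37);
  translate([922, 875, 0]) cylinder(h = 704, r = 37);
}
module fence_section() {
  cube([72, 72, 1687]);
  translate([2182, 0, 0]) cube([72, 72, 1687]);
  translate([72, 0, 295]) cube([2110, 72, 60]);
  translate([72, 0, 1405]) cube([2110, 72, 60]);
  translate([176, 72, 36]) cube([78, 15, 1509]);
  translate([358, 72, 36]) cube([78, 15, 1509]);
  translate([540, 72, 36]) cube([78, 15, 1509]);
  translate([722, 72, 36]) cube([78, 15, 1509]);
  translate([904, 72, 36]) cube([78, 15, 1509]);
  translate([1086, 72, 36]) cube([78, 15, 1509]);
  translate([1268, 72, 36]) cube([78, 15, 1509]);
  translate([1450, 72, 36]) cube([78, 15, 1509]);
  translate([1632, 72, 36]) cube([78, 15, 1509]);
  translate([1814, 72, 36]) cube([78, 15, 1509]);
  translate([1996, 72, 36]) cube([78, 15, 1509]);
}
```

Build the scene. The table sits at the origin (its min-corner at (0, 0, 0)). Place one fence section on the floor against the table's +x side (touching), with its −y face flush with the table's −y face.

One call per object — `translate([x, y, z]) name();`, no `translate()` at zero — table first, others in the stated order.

table();
translate([996, 0, 0]) fence_section();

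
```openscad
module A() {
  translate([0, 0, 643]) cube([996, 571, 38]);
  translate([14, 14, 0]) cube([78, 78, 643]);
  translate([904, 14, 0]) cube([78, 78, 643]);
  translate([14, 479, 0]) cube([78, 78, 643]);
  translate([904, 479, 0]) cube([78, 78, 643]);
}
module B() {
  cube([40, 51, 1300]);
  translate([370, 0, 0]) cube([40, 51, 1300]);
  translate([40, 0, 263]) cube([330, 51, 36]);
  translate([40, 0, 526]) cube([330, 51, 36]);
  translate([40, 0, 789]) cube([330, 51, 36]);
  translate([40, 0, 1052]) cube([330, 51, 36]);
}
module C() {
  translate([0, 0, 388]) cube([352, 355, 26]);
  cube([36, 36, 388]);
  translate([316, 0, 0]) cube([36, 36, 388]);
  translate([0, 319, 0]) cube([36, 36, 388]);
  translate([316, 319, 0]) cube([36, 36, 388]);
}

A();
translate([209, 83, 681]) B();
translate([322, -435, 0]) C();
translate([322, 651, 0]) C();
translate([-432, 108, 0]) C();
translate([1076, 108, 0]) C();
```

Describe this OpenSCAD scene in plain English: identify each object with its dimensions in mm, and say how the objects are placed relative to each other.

A is a table with a 996×571 mm rectangular top, 38 mm thick, top surface at z = 681 mm, supported by four 78×78 mm square legs, each inset 14 mm from the nearest pair of top edges, running from the floor.

B is a straight ladder. Two 40×51 mm vertical rails, 1300 mm tall, stand 410 mm apart (outside-to-outside) with their front faces coplanar on the −y side. 4 rungs, each 51 mm deep and 36 mm tall, span between the inner faces of the rails, front faces flush with the rails. The lowest rung's underside is at z = 263 mm and rungs are spaced 263 mm apart (underside to underside).

C is a simple wooden stool: a rectangular seat 352 mm (x) by 355 mm (y), 26 mm thick, top face at z = 414 mm, on four square legs, each 36×36 mm in cross-section. The legs rest on z = 0, each flush with a corner of the seat.

The ladder is on top of the table. Four stools sit around the table at the −y, +y, −x, +x sides.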